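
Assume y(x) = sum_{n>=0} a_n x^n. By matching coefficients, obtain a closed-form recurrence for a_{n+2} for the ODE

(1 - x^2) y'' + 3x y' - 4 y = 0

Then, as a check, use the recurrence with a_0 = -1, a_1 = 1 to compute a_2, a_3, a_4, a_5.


Substitute y = sum_n a_n x^n.
(1 - 1 x^2) y'' contributes (n+2)(n+1) a_{n+2} - n(n-1) a_n at x^n.
3 x y'(x) contributes 3 n a_n at x^n.
-4 y(x) contributes -4 a_n at x^n.
Matching x^n: (n+2)(n+1) a_{n+2} + (-n(n-1) + 3 n - 4) a_n = 0.
Thus a_{n+2} = (n(n-1) - 3 n + 4) / ((n+1)(n+2)) * a_n.

Check with a_0 = -1, a_1 = 1 (apply the recurrence for n = 0, 1, 2, 3): a_0 = -1, a_1 = 1, a_2 = -2, a_3 = 1/6, a_4 = 0, a_5 = 1/120.

a_(n+2) = (n(n-1) - 3 n + 4) / ((n+1)(n+2)) * a_n; check: a_0 = -1, a_1 = 1, a_2 = -2, a_3 = 1/6, a_4 = 0, a_5 = 1/120


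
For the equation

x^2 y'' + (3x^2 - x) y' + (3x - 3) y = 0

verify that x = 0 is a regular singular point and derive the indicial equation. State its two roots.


Divide by x^2 to reach normal form y'' + P_1(x) y' + P_2(x) y = 0 with P_1(x) = 3 - 1/x and P_2(x) = 3/x - 3/x^2.
x = 0 is a singular point because the y'-coefficient 3 - 1/x has a pole at x = 0 and the y-coefficient 3/x - 3/x^2 has a pole at x = 0.
It is a regular singular point because x P_1(x) = p(x) = 3x - 1 and x^2 P_2(x) = q(x) = 3x - 3 are polynomials, hence analytic at x = 0.
p(0) = -1,  q(0) = -3.
Indicial equation: r(r-1) + p(0) r + q(0) = 0, i.e. r^2 + (p(0) - 1) r + q(0) = 0, i.e. r^2 - 2 r - 3 = 0.
Discriminant: (-2)^2 - 4(-3) = 16, so r = (2 ± 4)/2.
Solving: r_1 = 3, r_2 = -1.

indicial: r^2 - 2 r - 3 = 0; roots r_1 = 3, r_2 = -1


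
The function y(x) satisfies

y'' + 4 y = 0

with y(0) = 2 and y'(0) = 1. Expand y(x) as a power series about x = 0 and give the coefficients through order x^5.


Ansatz: y(x) = sum_{n>=0} a_n x^n, so y'(x) = sum_{n>=1} n a_n x^(n-1) and y''(x) = sum_{n>=2} n(n-1) a_n x^(n-2).
Substitute into P(x) y'' + Q(x) y' + R(x) y = 0 with P(x) = 1, Q(x) = 0, R(x) = 4, and match powers of x.
Initial conditions: a_0 = 2, a_1 = 1.
Setting the coefficient of each power of x to zero and solving order by order (substituting the coefficients already found):
  x^0: 2 a_2 + 4 a_0 = 0  ->  2 a_2 = -4 a_0 = -8  ->  a_2 = -4
  x^1: 6 a_3 + 4 a_1 = 0  ->  6 a_3 = -4 a_1 = -4  ->  a_3 = -2/3
  x^2: 12 a_4 + 4 a_2 = 0  ->  12 a_4 = -4 a_2 = 16  ->  a_4 = 4/3
  x^3: 20 a_5 + 4 a_3 = 0  ->  20 a_5 = -4 a_3 = 8/3  ->  a_5 = 2/15
Truncated series: y(x) = 2 + x - 4 x^2 - (2/3) x^3 + (4/3) x^4 + (2/15) x^5 + O(x^6).

a_0 = 2; a_1 = 1; a_2 = -4; a_3 = -2/3; a_4 = 4/3; a_5 = 2/15


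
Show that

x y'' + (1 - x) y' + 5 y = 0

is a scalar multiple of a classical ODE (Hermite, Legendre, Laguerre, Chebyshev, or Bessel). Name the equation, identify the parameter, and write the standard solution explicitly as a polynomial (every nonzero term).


The equation is already in a standard form:  x y'' + (1 - x) y' + 5 y = 0.
This matches the Laguerre equation x y'' + (1 - x) y' + n y = 0 with n = 5; the polynomial solution is L_5(x).
With y = sum_k a_k x^k, matching x^k gives (k+1)k a_{k+1} + (k+1) a_{k+1} - k a_k + n a_k = 0, i.e. (k+1)^2 a_{k+1} = (k - n) a_k = (k - 5) a_k. The right side vanishes at k = 5, so the series terminates at degree 5.
Standard normalization L_n(0) = 1 gives a_0 = 1. Work upward with a_{k+1} = (k - 5) a_k / (k+1)^2:
  a_1 = (0 - 5)(1) / 1^2 = -5/1 = -5
  a_2 = (1 - 5)(-5) / 2^2 = 20/4 = 5
  a_3 = (2 - 5)(5) / 3^2 = -15/9 = -5/3
  a_4 = (3 - 5)(-5/3) / 4^2 = (10/3)/16 = 5/24
  a_5 = (4 - 5)(5/24) / 5^2 = (-5/24)/25 = -1/120
Hence L_5(x) = -x^5/120 + 5 x^4/24 - 5 x^3/3 + 5 x^2 - 5 x + 1.

L_5(x); series = -x^5/120 + 5 x^4/24 - 5 x^3/3 + 5 x^2 - 5 x + 1


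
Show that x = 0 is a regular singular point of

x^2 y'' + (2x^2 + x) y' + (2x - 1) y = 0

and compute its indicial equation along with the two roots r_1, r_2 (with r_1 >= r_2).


Divide by x^2 to reach normal form y'' + P_1(x) y' + P_2(x) y = 0 with P_1(x) = 2 + 1/x and P_2(x) = 2/x - 1/x^2.
x = 0 is a singular point because the y'-coefficient 2 + 1/x has a pole at x = 0 and the y-coefficient 2/x - 1/x^2 has a pole at x = 0.
It is a regular singular point because x P_1(x) = p(x) = 2x + 1 and x^2 P_2(x) = q(x) = 2x - 1 are polynomials, hence analytic at x = 0.
p(0) = 1,  q(0) = -1.
Indicial equation: r(r-1) + p(0) r + q(0) = 0, i.e. r^2 + (p(0) - 1) r + q(0) = 0, i.e. r^2 - 1 = 0.
Discriminant: (0)^2 - 4(-1) = 4, so r = (0 ± 2)/2.
Solving: r_1 = 1, r_2 = -1.

indicial: r^2 - 1 = 0; roots r_1 = 1, r_2 = -1


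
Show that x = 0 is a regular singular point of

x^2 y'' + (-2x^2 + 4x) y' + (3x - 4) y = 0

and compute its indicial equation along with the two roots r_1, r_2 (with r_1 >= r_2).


Divide by x^2 to reach normal form y'' + P_1(x) y' + P_2(x) y = 0 with P_1(x) = -2 + 4/x and P_2(x) = 3/x - 4/x^2.
x = 0 is a singular point because the y'-coefficient -2 + 4/x has a pole at x = 0 and the y-coefficient 3/x - 4/x^2 has a pole at x = 0.
It is a regular singular point because x P_1(x) = p(x) = 4 - 2x and x^2 P_2(x) = q(x) = 3x - 4 are polynomials, hence analytic at x = 0.
p(0) = 4,  q(0) = -4.
Indicial equation: r(r-1) + p(0) r + q(0) = 0, i.e. r^2 + (p(0) - 1) r + q(0) = 0, i.e. r^2 + 3 r - 4 = 0.
Discriminant: (3)^2 - 4(-4) = 25, so r = (-3 ± 5)/2.
Solving: r_1 = 1, r_2 = -4.

indicial: r^2 + 3 r - 4 = 0; roots r_1 = 1, r_2 = -4


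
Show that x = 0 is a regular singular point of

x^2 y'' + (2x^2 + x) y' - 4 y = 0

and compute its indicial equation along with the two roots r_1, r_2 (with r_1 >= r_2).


Divide by x^2 to reach normal form y'' + P_1(x) y' + P_2(x) y = 0 with P_1(x) = 2 + 1/x and P_2(x) = -4/x^2.
x = 0 is a singular point because the y'-coefficient 2 + 1/x has a pole at x = 0 and the y-coefficient -4/x^2 has a pole at x = 0.
It is a regular singular point because x P_1(x) = p(x) = 2x + 1 and x^2 P_2(x) = q(x) = -4 are polynomials, hence analytic at x = 0.
p(0) = 1,  q(0) = -4.
Indicial equation: r(r-1) + p(0) r + q(0) = 0, i.e. r^2 + (p(0) - 1) r + q(0) = 0, i.e. r^2 - 4 = 0.
Discriminant: (0)^2 - 4(-4) = 16, so r = (0 ± 4)/2.
Solving: r_1 = 2, r_2 = -2.

indicial: r^2 - 4 = 0; roots r_1 = 2, r_2 = -2


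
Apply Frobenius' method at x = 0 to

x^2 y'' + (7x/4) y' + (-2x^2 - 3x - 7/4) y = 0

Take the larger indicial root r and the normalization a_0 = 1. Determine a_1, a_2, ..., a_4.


Write in Frobenius form y'' + (p(x)/x) y' + (q(x)/x^2) y = 0:
  p(x) = 7/4,  q(x) = -2x^2 - 3x - 7/4.
Indicial equation: r(r-1) + (7/4) r + (-7/4) = 0 -> roots r_1 = 1, r_2 = -7/4.
Take r = r_1 = 1. Let y(x) = x^r sum_{n>=0} a_n x^n with a_0 = 1.
Substitute y = x^r sum a_n x^n and match x^{r+n}. The recurrence is
  D(n) a_n - 3 a_{n-1} - 2 a_{n-2} = 0,  where D(n) = (r+n)(r+n-1) + (7/4)(r+n) + (-7/4).
  a_n = [3 a_{n-1} + 2 a_{n-2}] / D(n).
Since the indicial polynomial factors as (r - r_1)(r - r_2), D(n) = (r_1 + n - r_1)(r_1 + n - r_2) = n(n + 11/4).
Evaluating step by step (a_0 = 1):
  n = 1: D(1) = 1(1 + 11/4) = 15/4; numerator = 3(1) = 3; a_1 = (3)/(15/4) = 4/5
  n = 2: D(2) = 2(2 + 11/4) = 19/2; numerator = 3(4/5) + 2(1) = 22/5; a_2 = (22/5)/(19/2) = 44/95
  n = 3: D(3) = 3(3 + 11/4) = 69/4; numerator = 3(44/95) + 2(4/5) = 284/95; a_3 = (284/95)/(69/4) = 1136/6555
  n = 4: D(4) = 4(4 + 11/4) = 27; numerator = 3(1136/6555) + 2(44/95) = 632/437; a_4 = (632/437)/(27) = 632/11799

r = 1; a_0 = 1; a_1 = 4/5; a_2 = 44/95; a_3 = 1136/6555; a_4 = 632/11799


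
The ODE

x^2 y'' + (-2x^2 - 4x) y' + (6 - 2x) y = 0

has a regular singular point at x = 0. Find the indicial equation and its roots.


Divide by x^2 to reach normal form y'' + P_1(x) y' + P_2(x) y = 0 with P_1(x) = -2 - 4/x and P_2(x) = -2/x + 6/x^2.
x = 0 is a singular point because the y'-coefficient -2 - 4/x has a pole at x = 0 and the y-coefficient -2/x + 6/x^2 has a pole at x = 0.
It is a regular singular point because x P_1(x) = p(x) = -2x - 4 and x^2 P_2(x) = q(x) = 6 - 2x are polynomials, hence analytic at x = 0.
p(0) = -4,  q(0) = 6.
Indicial equation: r(r-1) + p(0) r + q(0) = 0, i.e. r^2 + (p(0) - 1) r + q(0) = 0, i.e. r^2 - 5 r + 6 = 0.
Discriminant: (-5)^2 - 4(6) = 1, so r = (5 ± 1)/2.
Solving: r_1 = 3, r_2 = 2.

indicial: r^2 - 5 r + 6 = 0; roots r_1 = 3, r_2 = 2


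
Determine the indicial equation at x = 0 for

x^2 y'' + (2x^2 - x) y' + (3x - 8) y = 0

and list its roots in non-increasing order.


Divide by x^2 to reach normal form y'' + P_1(x) y' + P_2(x) y = 0 with P_1(x) = 2 - 1/x and P_2(x) = 3/x - 8/x^2.
x = 0 is a singular point because the y'-coefficient 2 - 1/x has a pole at x = 0 and the y-coefficient 3/x - 8/x^2 has a pole at x = 0.
It is a regular singular point because x P_1(x) = p(x) = 2x - 1 and x^2 P_2(x) = q(x) = 3x - 8 are polynomials, hence analytic at x = 0.
p(0) = -1,  q(0) = -8.
Indicial equation: r(r-1) + p(0) r + q(0) = 0, i.e. r^2 + (p(0) - 1) r + q(0) = 0, i.e. r^2 - 2 r - 8 = 0.
Discriminant: (-2)^2 - 4(-8) = 36, so r = (2 ± 6)/2.
Solving: r_1 = 4, r_2 = -2.

indicial: r^2 - 2 r - 8 = 0; roots r_1 = 4, r_2 = -2


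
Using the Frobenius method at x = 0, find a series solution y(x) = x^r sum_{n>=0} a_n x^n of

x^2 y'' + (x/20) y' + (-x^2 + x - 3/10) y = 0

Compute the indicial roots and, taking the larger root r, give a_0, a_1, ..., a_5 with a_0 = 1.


Write in Frobenius form y'' + (p(x)/x) y' + (q(x)/x^2) y = 0:
  p(x) = 1/20,  q(x) = -x^2 + x - 3/10.
Indicial equation: r(r-1) + (1/20) r + (-3/10) = 0 -> roots r_1 = 6/5, r_2 = -1/4.
Take r = r_1 = 6/5. Let y(x) = x^r sum_{n>=0} a_n x^n with a_0 = 1.
Substitute y = x^r sum a_n x^n and match x^{r+n}. The recurrence is
  D(n) a_n + 1 a_{n-1} - 1 a_{n-2} = 0,  where D(n) = (r+n)(r+n-1) + (1/20)(r+n) + (-3/10).
  a_n = [-1 a_{n-1} + 1 a_{n-2}] / D(n).
Since the indicial polynomial factors as (r - r_1)(r - r_2), D(n) = (r_1 + n - r_1)(r_1 + n - r_2) = n(n + 29/20).
Evaluating step by step (a_0 = 1):
  n = 1: D(1) = 1(1 + 29/20) = 49/20; numerator = -1(1) = -1; a_1 = (-1)/(49/20) = -20/49
  n = 2: D(2) = 2(2 + 29/20) = 69/10; numerator = -1(-20/49) + 1(1) = 69/49; a_2 = (69/49)/(69/10) = 10/49
  n = 3: D(3) = 3(3 + 29/20) = 267/20; numerator = -1(10/49) + 1(-20/49) = -30/49; a_3 = (-30/49)/(267/20) = -200/4361
  n = 4: D(4) = 4(4 + 29/20) = 109/5; numerator = -1(-200/4361) + 1(10/49) = 1090/4361; a_4 = (1090/4361)/(109/5) = 50/4361
  n = 5: D(5) = 5(5 + 29/20) = 129/4; numerator = -1(50/4361) + 1(-200/4361) = -250/4361; a_5 = (-250/4361)/(129/4) = -1000/562569

r = 6/5; a_0 = 1; a_1 = -20/49; a_2 = 10/49; a_3 = -200/4361; a_4 = 50/4361; a_5 = -1000/562569


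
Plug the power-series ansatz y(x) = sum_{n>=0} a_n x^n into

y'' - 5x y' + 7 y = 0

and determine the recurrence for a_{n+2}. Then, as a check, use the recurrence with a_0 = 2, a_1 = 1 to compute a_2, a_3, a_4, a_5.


Substitute y = sum_n a_n x^n.
y''(x) has coefficient (n+2)(n+1) a_{n+2} at x^n;
-5 x y'(x) has coefficient -5 n a_n at x^n (shift);
7 y(x) has coefficient 7 a_n at x^n.
Matching x^n: (n+2)(n+1) a_{n+2} + (-5n + 7) a_n = 0.
Thus a_{n+2} = (5n - 7) / ((n+1)(n+2)) * a_n.

Check with a_0 = 2, a_1 = 1 (apply the recurrence for n = 0, 1, 2, 3): a_0 = 2, a_1 = 1, a_2 = -7, a_3 = -1/3, a_4 = -7/4, a_5 = -2/15.

a_(n+2) = (5n - 7) / ((n+1)(n+2)) * a_n; check: a_0 = 2, a_1 = 1, a_2 = -7, a_3 = -1/3, a_4 = -7/4, a_5 = -2/15


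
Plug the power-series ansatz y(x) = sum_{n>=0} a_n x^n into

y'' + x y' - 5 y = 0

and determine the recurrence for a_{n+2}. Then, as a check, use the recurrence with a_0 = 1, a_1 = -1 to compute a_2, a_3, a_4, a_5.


Substitute y = sum_n a_n x^n.
y''(x) has coefficient (n+2)(n+1) a_{n+2} at x^n;
x y'(x) has coefficient n a_n at x^n (shift);
-5 y(x) has coefficient -5 a_n at x^n.
Matching x^n: (n+2)(n+1) a_{n+2} + (n - 5) a_n = 0.
Thus a_{n+2} = (-n + 5) / ((n+1)(n+2)) * a_n.

Check with a_0 = 1, a_1 = -1 (apply the recurrence for n = 0, 1, 2, 3): a_0 = 1, a_1 = -1, a_2 = 5/2, a_3 = -2/3, a_4 = 5/8, a_5 = -1/15.

a_(n+2) = (-n + 5) / ((n+1)(n+2)) * a_n; check: a_0 = 1, a_1 = -1, a_2 = 5/2, a_3 = -2/3, a_4 = 5/8, a_5 = -1/15


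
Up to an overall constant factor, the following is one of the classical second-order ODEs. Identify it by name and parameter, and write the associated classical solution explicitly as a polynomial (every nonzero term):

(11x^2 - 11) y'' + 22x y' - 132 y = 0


All three coefficients share the factor -11; dividing through by -11 gives  (1 - x^2) y'' - 2x y' + 12 y = 0.
This matches the Legendre equation (1 - x^2) y'' - 2x y' + n(n+1) y = 0 (note the -2x y' term) with n(n+1) = 12, so n = 3; the polynomial solution is P_3(x).
With y = sum_k a_k x^k, matching x^k gives (k+2)(k+1) a_{k+2} = [k(k+1) - n(n+1)] a_k = (k - 3)(k + 4) a_k. The right side vanishes at k = 3, so the series with the parity of 3 terminates at degree 3.
Standard normalization (P_n(1) = 1): leading coefficient (2n)!/(2^n (n!)^2) = 720/(8*36) = 5/2, so a_3 = 5/2. Work downward with a_k = (k+1)(k+2) a_{k+2} / ((k - 3)(k + 4)):
  a_1 = (2)(3)(5/2) / ((1 - 3)(1 + 4)) = 15/(-10) = -3/2
Hence P_3(x) = 5 x^3/2 - 3 x/2.

P_3(x); series = 5 x^3/2 - 3 x/2


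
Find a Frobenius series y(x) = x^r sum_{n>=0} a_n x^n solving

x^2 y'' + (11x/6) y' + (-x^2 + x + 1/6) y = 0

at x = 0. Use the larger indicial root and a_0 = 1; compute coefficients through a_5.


Write in Frobenius form y'' + (p(x)/x) y' + (q(x)/x^2) y = 0:
  p(x) = 11/6,  q(x) = -x^2 + x + 1/6.
Indicial equation: r(r-1) + (11/6) r + (1/6) = 0 -> roots r_1 = -1/3, r_2 = -1/2.
Take r = r_1 = -1/3. Let y(x) = x^r sum_{n>=0} a_n x^n with a_0 = 1.
Substitute y = x^r sum a_n x^n and match x^{r+n}. The recurrence is
  D(n) a_n + 1 a_{n-1} - 1 a_{n-2} = 0,  where D(n) = (r+n)(r+n-1) + (11/6)(r+n) + (1/6).
  a_n = [-1 a_{n-1} + 1 a_{n-2}] / D(n).
Since the indicial polynomial factors as (r - r_1)(r - r_2), D(n) = (r_1 + n - r_1)(r_1 + n - r_2) = n(n + 1/6).
Evaluating step by step (a_0 = 1):
  n = 1: D(1) = 1(1 + 1/6) = 7/6; numerator = -1(1) = -1; a_1 = (-1)/(7/6) = -6/7
  n = 2: D(2) = 2(2 + 1/6) = 13/3; numerator = -1(-6/7) + 1(1) = 13/7; a_2 = (13/7)/(13/3) = 3/7
  n = 3: D(3) = 3(3 + 1/6) = 19/2; numerator = -1(3/7) + 1(-6/7) = -9/7; a_3 = (-9/7)/(19/2) = -18/133
  n = 4: D(4) = 4(4 + 1/6) = 50/3; numerator = -1(-18/133) + 1(3/7) = 75/133; a_4 = (75/133)/(50/3) = 9/266
  n = 5: D(5) = 5(5 + 1/6) = 155/6; numerator = -1(9/266) + 1(-18/133) = -45/266; a_5 = (-45/266)/(155/6) = -27/4123

r = -1/3; a_0 = 1; a_1 = -6/7; a_2 = 3/7; a_3 = -18/133; a_4 = 9/266; a_5 = -27/4123


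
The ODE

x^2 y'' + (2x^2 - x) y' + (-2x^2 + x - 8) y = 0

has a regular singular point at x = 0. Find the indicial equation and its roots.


Divide by x^2 to reach normal form y'' + P_1(x) y' + P_2(x) y = 0 with P_1(x) = 2 - 1/x and P_2(x) = -2 + 1/x - 8/x^2.
x = 0 is a singular point because the y'-coefficient 2 - 1/x has a pole at x = 0 and the y-coefficient -2 + 1/x - 8/x^2 has a pole at x = 0.
It is a regular singular point because x P_1(x) = p(x) = 2x - 1 and x^2 P_2(x) = q(x) = -2x^2 + x - 8 are polynomials, hence analytic at x = 0.
p(0) = -1,  q(0) = -8.
Indicial equation: r(r-1) + p(0) r + q(0) = 0, i.e. r^2 + (p(0) - 1) r + q(0) = 0, i.e. r^2 - 2 r - 8 = 0.
Discriminant: (-2)^2 - 4(-8) = 36, so r = (2 ± 6)/2.
Solving: r_1 = 4, r_2 = -2.

indicial: r^2 - 2 r - 8 = 0; roots r_1 = 4, r_2 = -2


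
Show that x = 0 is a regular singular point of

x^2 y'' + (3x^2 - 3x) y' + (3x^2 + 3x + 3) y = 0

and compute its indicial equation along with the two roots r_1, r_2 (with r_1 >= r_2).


Divide by x^2 to reach normal form y'' + P_1(x) y' + P_2(x) y = 0 with P_1(x) = 3 - 3/x and P_2(x) = 3 + 3/x + 3/x^2.
x = 0 is a singular point because the y'-coefficient 3 - 3/x has a pole at x = 0 and the y-coefficient 3 + 3/x + 3/x^2 has a pole at x = 0.
It is a regular singular point because x P_1(x) = p(x) = 3x - 3 and x^2 P_2(x) = q(x) = 3x^2 + 3x + 3 are polynomials, hence analytic at x = 0.
p(0) = -3,  q(0) = 3.
Indicial equation: r(r-1) + p(0) r + q(0) = 0, i.e. r^2 + (p(0) - 1) r + q(0) = 0, i.e. r^2 - 4 r + 3 = 0.
Discriminant: (-4)^2 - 4(3) = 4, so r = (4 ± 2)/2.
Solving: r_1 = 3, r_2 = 1.

indicial: r^2 - 4 r + 3 = 0; roots r_1 = 3, r_2 = 1


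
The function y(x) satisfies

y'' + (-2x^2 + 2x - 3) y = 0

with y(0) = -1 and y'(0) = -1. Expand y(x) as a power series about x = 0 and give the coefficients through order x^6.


Ansatz: y(x) = sum_{n>=0} a_n x^n, so y'(x) = sum_{n>=1} n a_n x^(n-1) and y''(x) = sum_{n>=2} n(n-1) a_n x^(n-2).
Substitute into P(x) y'' + Q(x) y' + R(x) y = 0 with P(x) = 1, Q(x) = 0, R(x) = -2x^2 + 2x - 3, and match powers of x.
Initial conditions: a_0 = -1, a_1 = -1.
Setting the coefficient of each power of x to zero and solving order by order (substituting the coefficients already found):
  x^0: 2 a_2 - 3 a_0 = 0  ->  2 a_2 = 3 a_0 = -3  ->  a_2 = -3/2
  x^1: 6 a_3 - 3 a_1 + 2 a_0 = 0  ->  6 a_3 = 3 a_1 - 2 a_0 = -1  ->  a_3 = -1/6
  x^2: 12 a_4 - 3 a_2 + 2 a_1 - 2 a_0 = 0  ->  12 a_4 = 3 a_2 - 2 a_1 + 2 a_0 = -9/2  ->  a_4 = -3/8
  x^3: 20 a_5 - 3 a_3 + 2 a_2 - 2 a_1 = 0  ->  20 a_5 = 3 a_3 - 2 a_2 + 2 a_1 = 1/2  ->  a_5 = 1/40
  x^4: 30 a_6 - 3 a_4 + 2 a_3 - 2 a_2 = 0  ->  30 a_6 = 3 a_4 - 2 a_3 + 2 a_2 = -91/24  ->  a_6 = -91/720
Truncated series: y(x) = -1 - x - (3/2) x^2 - (1/6) x^3 - (3/8) x^4 + (1/40) x^5 - (91/720) x^6 + O(x^7).

a_0 = -1; a_1 = -1; a_2 = -3/2; a_3 = -1/6; a_4 = -3/8; a_5 = 1/40; a_6 = -91/720


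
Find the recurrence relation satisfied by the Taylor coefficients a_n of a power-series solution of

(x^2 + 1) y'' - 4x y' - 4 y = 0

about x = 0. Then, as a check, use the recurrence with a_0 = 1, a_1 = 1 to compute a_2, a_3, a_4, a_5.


Substitute y = sum_n a_n x^n.
(1 + 1 x^2) y'' contributes (n+2)(n+1) a_{n+2} + n(n-1) a_n at x^n.
-4 x y'(x) contributes -4 n a_n at x^n.
-4 y(x) contributes -4 a_n at x^n.
Matching x^n: (n+2)(n+1) a_{n+2} + (n(n-1) - 4 n - 4) a_n = 0.
Thus a_{n+2} = (-n(n-1) + 4 n + 4) / ((n+1)(n+2)) * a_n.

Check with a_0 = 1, a_1 = 1 (apply the recurrence for n = 0, 1, 2, 3): a_0 = 1, a_1 = 1, a_2 = 2, a_3 = 4/3, a_4 = 5/3, a_5 = 2/3.

a_(n+2) = (-n(n-1) + 4 n + 4) / ((n+1)(n+2)) * a_n; check: a_0 = 1, a_1 = 1, a_2 = 2, a_3 = 4/3, a_4 = 5/3, a_5 = 2/3


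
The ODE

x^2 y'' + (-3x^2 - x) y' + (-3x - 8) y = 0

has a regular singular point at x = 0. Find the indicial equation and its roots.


Divide by x^2 to reach normal form y'' + P_1(x) y' + P_2(x) y = 0 with P_1(x) = -3 - 1/x and P_2(x) = -3/x - 8/x^2.
x = 0 is a singular point because the y'-coefficient -3 - 1/x has a pole at x = 0 and the y-coefficient -3/x - 8/x^2 has a pole at x = 0.
It is a regular singular point because x P_1(x) = p(x) = -3x - 1 and x^2 P_2(x) = q(x) = -3x - 8 are polynomials, hence analytic at x = 0.
p(0) = -1,  q(0) = -8.
Indicial equation: r(r-1) + p(0) r + q(0) = 0, i.e. r^2 + (p(0) - 1) r + q(0) = 0, i.e. r^2 - 2 r - 8 = 0.
Discriminant: (-2)^2 - 4(-8) = 36, so r = (2 ± 6)/2.
Solving: r_1 = 4, r_2 = -2.

indicial: r^2 - 2 r - 8 = 0; roots r_1 = 4, r_2 = -2


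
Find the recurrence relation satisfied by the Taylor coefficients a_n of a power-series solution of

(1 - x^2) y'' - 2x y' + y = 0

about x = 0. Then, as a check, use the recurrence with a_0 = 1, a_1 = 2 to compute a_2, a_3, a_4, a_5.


Substitute y = sum_n a_n x^n.
(1 - 1 x^2) y'' contributes (n+2)(n+1) a_{n+2} - n(n-1) a_n at x^n.
-2 x y'(x) contributes -2 n a_n at x^n.
y(x) contributes 1 a_n at x^n.
Matching x^n: (n+2)(n+1) a_{n+2} + (-n(n-1) - 2 n + 1) a_n = 0.
Thus a_{n+2} = (n(n-1) + 2 n - 1) / ((n+1)(n+2)) * a_n.

Check with a_0 = 1, a_1 = 2 (apply the recurrence for n = 0, 1, 2, 3): a_0 = 1, a_1 = 2, a_2 = -1/2, a_3 = 1/3, a_4 = -5/24, a_5 = 11/60.

a_(n+2) = (n(n-1) + 2 n - 1) / ((n+1)(n+2)) * a_n; check: a_0 = 1, a_1 = 2, a_2 = -1/2, a_3 = 1/3, a_4 = -5/24, a_5 = 11/60


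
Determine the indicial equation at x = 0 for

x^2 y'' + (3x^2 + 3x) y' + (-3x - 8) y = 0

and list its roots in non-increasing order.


Divide by x^2 to reach normal form y'' + P_1(x) y' + P_2(x) y = 0 with P_1(x) = 3 + 3/x and P_2(x) = -3/x - 8/x^2.
x = 0 is a singular point because the y'-coefficient 3 + 3/x has a pole at x = 0 and the y-coefficient -3/x - 8/x^2 has a pole at x = 0.
It is a regular singular point because x P_1(x) = p(x) = 3x + 3 and x^2 P_2(x) = q(x) = -3x - 8 are polynomials, hence analytic at x = 0.
p(0) = 3,  q(0) = -8.
Indicial equation: r(r-1) + p(0) r + q(0) = 0, i.e. r^2 + (p(0) - 1) r + q(0) = 0, i.e. r^2 + 2 r - 8 = 0.
Discriminant: (2)^2 - 4(-8) = 36, so r = (-2 ± 6)/2.
Solving: r_1 = 2, r_2 = -4.

indicial: r^2 + 2 r - 8 = 0; roots r_1 = 2, r_2 = -4


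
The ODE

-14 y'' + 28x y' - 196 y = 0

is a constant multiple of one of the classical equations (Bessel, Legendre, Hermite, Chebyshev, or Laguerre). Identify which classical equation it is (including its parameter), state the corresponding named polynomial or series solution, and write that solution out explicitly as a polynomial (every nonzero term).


All three coefficients share the factor -14; dividing through by -14 gives  y'' - 2x y' + 14 y = 0.
This matches the Hermite equation y'' - 2x y' + 2n y = 0 with 2n = 14, so n = 7; the polynomial solution is H_7(x).
With y = sum_k a_k x^k, matching x^k gives (k+2)(k+1) a_{k+2} = 2(k - n) a_k = 2(k - 7) a_k. The right side vanishes at k = 7, so the series with the parity of 7 terminates at degree 7.
Standard normalization: leading coefficient of H_n is 2^n, so a_7 = 2^7 = 128. Work downward with a_k = (k+1)(k+2) a_{k+2} / (2(k - n)):
  a_5 = (6)(7)(128) / (2(5 - 7)) = 5376/(-4) = -1344
  a_3 = (4)(5)(-1344) / (2(3 - 7)) = -26880/(-8) = 3360
  a_1 = (2)(3)(3360) / (2(1 - 7)) = 20160/(-12) = -1680
Hence H_7(x) = 128 x^7 - 1344 x^5 + 3360 x^3 - 1680 x.

H_7(x); series = 128 x^7 - 1344 x^5 + 3360 x^3 - 1680 x


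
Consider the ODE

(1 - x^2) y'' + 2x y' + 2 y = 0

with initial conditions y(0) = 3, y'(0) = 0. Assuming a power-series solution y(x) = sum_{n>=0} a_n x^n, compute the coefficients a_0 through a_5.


Ansatz: y(x) = sum_{n>=0} a_n x^n, so y'(x) = sum_{n>=1} n a_n x^(n-1) and y''(x) = sum_{n>=2} n(n-1) a_n x^(n-2).
Substitute into P(x) y'' + Q(x) y' + R(x) y = 0 with P(x) = 1 - x^2, Q(x) = 2x, R(x) = 2, and match powers of x.
Initial conditions: a_0 = 3, a_1 = 0.
Setting the coefficient of each power of x to zero and solving order by order (substituting the coefficients already found):
  x^0: 2 a_2 + 2 a_0 = 0  ->  2 a_2 = -2 a_0 = -6  ->  a_2 = -3
  x^1: 6 a_3 + 4 a_1 = 0  ->  6 a_3 = -4 a_1 = 0  ->  a_3 = 0
  x^2: 12 a_4 + 4 a_2 = 0  ->  12 a_4 = -4 a_2 = 12  ->  a_4 = 1
  x^3: 20 a_5 + 2 a_3 = 0  ->  20 a_5 = -2 a_3 = 0  ->  a_5 = 0
Truncated series: y(x) = 3 - 3 x^2 + x^4 + O(x^6).

a_0 = 3; a_1 = 0; a_2 = -3; a_3 = 0; a_4 = 1; a_5 = 0


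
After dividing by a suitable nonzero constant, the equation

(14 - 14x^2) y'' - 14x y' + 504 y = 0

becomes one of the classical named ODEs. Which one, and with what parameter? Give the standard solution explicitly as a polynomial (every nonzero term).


All three coefficients share the factor 14; dividing through by 14 gives  (1 - x^2) y'' - x y' + 36 y = 0.
This matches the Chebyshev equation (1 - x^2) y'' - x y' + n^2 y = 0 (note the -x y' term, not -2x y') with n^2 = 36, so n = 6; the polynomial solution is T_6(x).
With y = sum_k a_k x^k, matching x^k gives (k+2)(k+1) a_{k+2} = (k^2 - n^2) a_k = (k - 6)(k + 6) a_k. The right side vanishes at k = 6, so the series with the parity of 6 terminates at degree 6.
Standard normalization: leading coefficient of T_n is 2^(n-1), so a_6 = 2^5 = 32. Work downward with a_k = (k+1)(k+2) a_{k+2} / ((k - 6)(k + 6)):
  a_4 = (5)(6)(32) / ((4 - 6)(4 + 6)) = 960/(-20) = -48
  a_2 = (3)(4)(-48) / ((2 - 6)(2 + 6)) = -576/(-32) = 18
  a_0 = (1)(2)(18) / ((0 - 6)(0 + 6)) = 36/(-36) = -1
Hence T_6(x) = 32 x^6 - 48 x^4 + 18 x^2 - 1.

T_6(x); series = 32 x^6 - 48 x^4 + 18 x^2 - 1


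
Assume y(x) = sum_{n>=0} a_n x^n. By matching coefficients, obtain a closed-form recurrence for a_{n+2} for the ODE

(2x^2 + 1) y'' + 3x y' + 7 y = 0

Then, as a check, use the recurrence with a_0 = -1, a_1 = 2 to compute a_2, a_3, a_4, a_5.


Substitute y = sum_n a_n x^n.
(1 + 2 x^2) y'' contributes (n+2)(n+1) a_{n+2} + 2 n(n-1) a_n at x^n.
3 x y'(x) contributes 3 n a_n at x^n.
7 y(x) contributes 7 a_n at x^n.
Matching x^n: (n+2)(n+1) a_{n+2} + (2 n(n-1) + 3 n + 7) a_n = 0.
Thus a_{n+2} = (-2 n(n-1) - 3 n - 7) / ((n+1)(n+2)) * a_n.

Check with a_0 = -1, a_1 = 2 (apply the recurrence for n = 0, 1, 2, 3): a_0 = -1, a_1 = 2, a_2 = 7/2, a_3 = -10/3, a_4 = -119/24, a_5 = 14/3.

a_(n+2) = (-2 n(n-1) - 3 n - 7) / ((n+1)(n+2)) * a_n; check: a_0 = -1, a_1 = 2, a_2 = 7/2, a_3 = -10/3, a_4 = -119/24, a_5 = 14/3


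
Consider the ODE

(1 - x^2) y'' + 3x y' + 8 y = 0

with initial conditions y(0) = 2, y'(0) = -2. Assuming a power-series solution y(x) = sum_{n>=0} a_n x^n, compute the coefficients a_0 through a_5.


Ansatz: y(x) = sum_{n>=0} a_n x^n, so y'(x) = sum_{n>=1} n a_n x^(n-1) and y''(x) = sum_{n>=2} n(n-1) a_n x^(n-2).
Substitute into P(x) y'' + Q(x) y' + R(x) y = 0 with P(x) = 1 - x^2, Q(x) = 3x, R(x) = 8, and match powers of x.
Initial conditions: a_0 = 2, a_1 = -2.
Setting the coefficient of each power of x to zero and solving order by order (substituting the coefficients already found):
  x^0: 2 a_2 + 8 a_0 = 0  ->  2 a_2 = -8 a_0 = -16  ->  a_2 = -8
  x^1: 6 a_3 + 11 a_1 = 0  ->  6 a_3 = -11 a_1 = 22  ->  a_3 = 11/3
  x^2: 12 a_4 + 12 a_2 = 0  ->  12 a_4 = -12 a_2 = 96  ->  a_4 = 8
  x^3: 20 a_5 + 11 a_3 = 0  ->  20 a_5 = -11 a_3 = -121/3  ->  a_5 = -121/60
Truncated series: y(x) = 2 - 2 x - 8 x^2 + (11/3) x^3 + 8 x^4 - (121/60) x^5 + O(x^6).

a_0 = 2; a_1 = -2; a_2 = -8; a_3 = 11/3; a_4 = 8; a_5 = -121/60


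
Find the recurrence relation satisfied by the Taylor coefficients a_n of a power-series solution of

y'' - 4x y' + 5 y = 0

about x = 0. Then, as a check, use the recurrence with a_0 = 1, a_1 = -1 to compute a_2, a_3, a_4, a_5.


Substitute y = sum_n a_n x^n.
y''(x) has coefficient (n+2)(n+1) a_{n+2} at x^n;
-4 x y'(x) has coefficient -4 n a_n at x^n (shift);
5 y(x) has coefficient 5 a_n at x^n.
Matching x^n: (n+2)(n+1) a_{n+2} + (-4n + 5) a_n = 0.
Thus a_{n+2} = (4n - 5) / ((n+1)(n+2)) * a_n.

Check with a_0 = 1, a_1 = -1 (apply the recurrence for n = 0, 1, 2, 3): a_0 = 1, a_1 = -1, a_2 = -5/2, a_3 = 1/6, a_4 = -5/8, a_5 = 7/120.

a_(n+2) = (4n - 5) / ((n+1)(n+2)) * a_n; check: a_0 = 1, a_1 = -1, a_2 = -5/2, a_3 = 1/6, a_4 = -5/8, a_5 = 7/120


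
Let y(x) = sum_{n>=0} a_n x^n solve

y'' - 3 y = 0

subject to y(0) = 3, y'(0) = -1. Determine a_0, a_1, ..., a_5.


Ansatz: y(x) = sum_{n>=0} a_n x^n, so y'(x) = sum_{n>=1} n a_n x^(n-1) and y''(x) = sum_{n>=2} n(n-1) a_n x^(n-2).
Substitute into P(x) y'' + Q(x) y' + R(x) y = 0 with P(x) = 1, Q(x) = 0, R(x) = -3, and match powers of x.
Initial conditions: a_0 = 3, a_1 = -1.
Setting the coefficient of each power of x to zero and solving order by order (substituting the coefficients already found):
  x^0: 2 a_2 - 3 a_0 = 0  ->  2 a_2 = 3 a_0 = 9  ->  a_2 = 9/2
  x^1: 6 a_3 - 3 a_1 = 0  ->  6 a_3 = 3 a_1 = -3  ->  a_3 = -1/2
  x^2: 12 a_4 - 3 a_2 = 0  ->  12 a_4 = 3 a_2 = 27/2  ->  a_4 = 9/8
  x^3: 20 a_5 - 3 a_3 = 0  ->  20 a_5 = 3 a_3 = -3/2  ->  a_5 = -3/40
Truncated series: y(x) = 3 - x + (9/2) x^2 - (1/2) x^3 + (9/8) x^4 - (3/40) x^5 + O(x^6).

a_0 = 3; a_1 = -1; a_2 = 9/2; a_3 = -1/2; a_4 = 9/8; a_5 = -3/40


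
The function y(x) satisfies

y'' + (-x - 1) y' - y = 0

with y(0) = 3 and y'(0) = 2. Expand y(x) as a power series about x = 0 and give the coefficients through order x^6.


Ansatz: y(x) = sum_{n>=0} a_n x^n, so y'(x) = sum_{n>=1} n a_n x^(n-1) and y''(x) = sum_{n>=2} n(n-1) a_n x^(n-2).
Substitute into P(x) y'' + Q(x) y' + R(x) y = 0 with P(x) = 1, Q(x) = -x - 1, R(x) = -1, and match powers of x.
Initial conditions: a_0 = 3, a_1 = 2.
Setting the coefficient of each power of x to zero and solving order by order (substituting the coefficients already found):
  x^0: 2 a_2 - a_1 - a_0 = 0  ->  2 a_2 = a_1 + a_0 = 5  ->  a_2 = 5/2
  x^1: 6 a_3 - 2 a_2 - 2 a_1 = 0  ->  6 a_3 = 2 a_2 + 2 a_1 = 9  ->  a_3 = 3/2
  x^2: 12 a_4 - 3 a_3 - 3 a_2 = 0  ->  12 a_4 = 3 a_3 + 3 a_2 = 12  ->  a_4 = 1
  x^3: 20 a_5 - 4 a_4 - 4 a_3 = 0  ->  20 a_5 = 4 a_4 + 4 a_3 = 10  ->  a_5 = 1/2
  x^4: 30 a_6 - 5 a_5 - 5 a_4 = 0  ->  30 a_6 = 5 a_5 + 5 a_4 = 15/2  ->  a_6 = 1/4
Truncated series: y(x) = 3 + 2 x + (5/2) x^2 + (3/2) x^3 + x^4 + (1/2) x^5 + (1/4) x^6 + O(x^7).

a_0 = 3; a_1 = 2; a_2 = 5/2; a_3 = 3/2; a_4 = 1; a_5 = 1/2; a_6 = 1/4


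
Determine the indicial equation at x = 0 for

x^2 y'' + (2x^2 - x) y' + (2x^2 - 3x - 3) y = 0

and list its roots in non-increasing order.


Divide by x^2 to reach normal form y'' + P_1(x) y' + P_2(x) y = 0 with P_1(x) = 2 - 1/x and P_2(x) = 2 - 3/x - 3/x^2.
x = 0 is a singular point because the y'-coefficient 2 - 1/x has a pole at x = 0 and the y-coefficient 2 - 3/x - 3/x^2 has a pole at x = 0.
It is a regular singular point because x P_1(x) = p(x) = 2x - 1 and x^2 P_2(x) = q(x) = 2x^2 - 3x - 3 are polynomials, hence analytic at x = 0.
p(0) = -1,  q(0) = -3.
Indicial equation: r(r-1) + p(0) r + q(0) = 0, i.e. r^2 + (p(0) - 1) r + q(0) = 0, i.e. r^2 - 2 r - 3 = 0.
Discriminant: (-2)^2 - 4(-3) = 16, so r = (2 ± 4)/2.
Solving: r_1 = 3, r_2 = -1.

indicial: r^2 - 2 r - 3 = 0; roots r_1 = 3, r_2 = -1


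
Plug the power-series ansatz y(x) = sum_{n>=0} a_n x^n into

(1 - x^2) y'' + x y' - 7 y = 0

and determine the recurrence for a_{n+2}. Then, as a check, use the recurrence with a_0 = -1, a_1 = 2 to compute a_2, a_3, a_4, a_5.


Substitute y = sum_n a_n x^n.
(1 - 1 x^2) y'' contributes (n+2)(n+1) a_{n+2} - n(n-1) a_n at x^n.
x y'(x) contributes n a_n at x^n.
-7 y(x) contributes -7 a_n at x^n.
Matching x^n: (n+2)(n+1) a_{n+2} + (-n(n-1) + n - 7) a_n = 0.
Thus a_{n+2} = (n(n-1) - n + 7) / ((n+1)(n+2)) * a_n.

Check with a_0 = -1, a_1 = 2 (apply the recurrence for n = 0, 1, 2, 3): a_0 = -1, a_1 = 2, a_2 = -7/2, a_3 = 2, a_4 = -49/24, a_5 = 1.

a_(n+2) = (n(n-1) - n + 7) / ((n+1)(n+2)) * a_n; check: a_0 = -1, a_1 = 2, a_2 = -7/2, a_3 = 2, a_4 = -49/24, a_5 = 1


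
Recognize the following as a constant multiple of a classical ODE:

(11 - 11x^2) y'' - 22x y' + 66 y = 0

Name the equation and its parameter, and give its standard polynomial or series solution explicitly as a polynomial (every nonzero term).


All three coefficients share the factor 11; dividing through by 11 gives  (1 - x^2) y'' - 2x y' + 6 y = 0.
This matches the Legendre equation (1 - x^2) y'' - 2x y' + n(n+1) y = 0 (note the -2x y' term) with n(n+1) = 6, so n = 2; the polynomial solution is P_2(x).
With y = sum_k a_k x^k, matching x^k gives (k+2)(k+1) a_{k+2} = [k(k+1) - n(n+1)] a_k = (k - 2)(k + 3) a_k. The right side vanishes at k = 2, so the series with the parity of 2 terminates at degree 2.
Standard normalization (P_n(1) = 1): leading coefficient (2n)!/(2^n (n!)^2) = 24/(4*4) = 3/2, so a_2 = 3/2. Work downward with a_k = (k+1)(k+2) a_{k+2} / ((k - 2)(k + 3)):
  a_0 = (1)(2)(3/2) / ((0 - 2)(0 + 3)) = 3/(-6) = -1/2
Hence P_2(x) = 3 x^2/2 - 1/2.

P_2(x); series = 3 x^2/2 - 1/2


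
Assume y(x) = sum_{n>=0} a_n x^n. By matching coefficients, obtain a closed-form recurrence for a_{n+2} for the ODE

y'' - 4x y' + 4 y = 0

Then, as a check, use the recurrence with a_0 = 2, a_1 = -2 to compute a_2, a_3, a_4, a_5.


Substitute y = sum_n a_n x^n.
y''(x) has coefficient (n+2)(n+1) a_{n+2} at x^n;
-4 x y'(x) has coefficient -4 n a_n at x^n (shift);
4 y(x) has coefficient 4 a_n at x^n.
Matching x^n: (n+2)(n+1) a_{n+2} + (-4n + 4) a_n = 0.
Thus a_{n+2} = (4n - 4) / ((n+1)(n+2)) * a_n.

Check with a_0 = 2, a_1 = -2 (apply the recurrence for n = 0, 1, 2, 3): a_0 = 2, a_1 = -2, a_2 = -4, a_3 = 0, a_4 = -4/3, a_5 = 0.

a_(n+2) = (4n - 4) / ((n+1)(n+2)) * a_n; check: a_0 = 2, a_1 = -2, a_2 = -4, a_3 = 0, a_4 = -4/3, a_5 = 0


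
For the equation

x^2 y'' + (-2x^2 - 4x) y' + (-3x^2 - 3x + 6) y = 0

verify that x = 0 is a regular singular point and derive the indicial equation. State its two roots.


Divide by x^2 to reach normal form y'' + P_1(x) y' + P_2(x) y = 0 with P_1(x) = -2 - 4/x and P_2(x) = -3 - 3/x + 6/x^2.
x = 0 is a singular point because the y'-coefficient -2 - 4/x has a pole at x = 0 and the y-coefficient -3 - 3/x + 6/x^2 has a pole at x = 0.
It is a regular singular point because x P_1(x) = p(x) = -2x - 4 and x^2 P_2(x) = q(x) = -3x^2 - 3x + 6 are polynomials, hence analytic at x = 0.
p(0) = -4,  q(0) = 6.
Indicial equation: r(r-1) + p(0) r + q(0) = 0, i.e. r^2 + (p(0) - 1) r + q(0) = 0, i.e. r^2 - 5 r + 6 = 0.
Discriminant: (-5)^2 - 4(6) = 1, so r = (5 ± 1)/2.
Solving: r_1 = 3, r_2 = 2.

indicial: r^2 - 5 r + 6 = 0; roots r_1 = 3, r_2 = 2


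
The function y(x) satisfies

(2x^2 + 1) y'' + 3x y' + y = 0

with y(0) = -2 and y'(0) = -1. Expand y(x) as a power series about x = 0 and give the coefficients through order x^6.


Ansatz: y(x) = sum_{n>=0} a_n x^n, so y'(x) = sum_{n>=1} n a_n x^(n-1) and y''(x) = sum_{n>=2} n(n-1) a_n x^(n-2).
Substitute into P(x) y'' + Q(x) y' + R(x) y = 0 with P(x) = 2x^2 + 1, Q(x) = 3x, R(x) = 1, and match powers of x.
Initial conditions: a_0 = -2, a_1 = -1.
Setting the coefficient of each power of x to zero and solving order by order (substituting the coefficients already found):
  x^0: 2 a_2 + a_0 = 0  ->  2 a_2 = -a_0 = 2  ->  a_2 = 1
  x^1: 6 a_3 + 4 a_1 = 0  ->  6 a_3 = -4 a_1 = 4  ->  a_3 = 2/3
  x^2: 12 a_4 + 11 a_2 = 0  ->  12 a_4 = -11 a_2 = -11  ->  a_4 = -11/12
  x^3: 20 a_5 + 22 a_3 = 0  ->  20 a_5 = -22 a_3 = -44/3  ->  a_5 = -11/15
  x^4: 30 a_6 + 37 a_4 = 0  ->  30 a_6 = -37 a_4 = 407/12  ->  a_6 = 407/360
Truncated series: y(x) = -2 - x + x^2 + (2/3) x^3 - (11/12) x^4 - (11/15) x^5 + (407/360) x^6 + O(x^7).

a_0 = -2; a_1 = -1; a_2 = 1; a_3 = 2/3; a_4 = -11/12; a_5 = -11/15; a_6 = 407/360


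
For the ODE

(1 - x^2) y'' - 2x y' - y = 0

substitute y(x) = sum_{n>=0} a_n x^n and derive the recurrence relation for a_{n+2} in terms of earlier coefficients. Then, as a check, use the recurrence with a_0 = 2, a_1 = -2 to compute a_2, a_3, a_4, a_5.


Substitute y = sum_n a_n x^n.
(1 - 1 x^2) y'' contributes (n+2)(n+1) a_{n+2} - n(n-1) a_n at x^n.
-2 x y'(x) contributes -2 n a_n at x^n.
-y(x) contributes -1 a_n at x^n.
Matching x^n: (n+2)(n+1) a_{n+2} + (-n(n-1) - 2 n - 1) a_n = 0.
Thus a_{n+2} = (n(n-1) + 2 n + 1) / ((n+1)(n+2)) * a_n.

Check with a_0 = 2, a_1 = -2 (apply the recurrence for n = 0, 1, 2, 3): a_0 = 2, a_1 = -2, a_2 = 1, a_3 = -1, a_4 = 7/12, a_5 = -13/20.

a_(n+2) = (n(n-1) + 2 n + 1) / ((n+1)(n+2)) * a_n; check: a_0 = 2, a_1 = -2, a_2 = 1, a_3 = -1, a_4 = 7/12, a_5 = -13/20


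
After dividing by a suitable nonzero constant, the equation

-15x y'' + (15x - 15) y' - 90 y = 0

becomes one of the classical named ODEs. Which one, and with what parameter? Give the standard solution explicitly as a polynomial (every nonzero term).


All three coefficients share the factor -15; dividing through by -15 gives  x y'' + (1 - x) y' + 6 y = 0.
This matches the Laguerre equation x y'' + (1 - x) y' + n y = 0 with n = 6; the polynomial solution is L_6(x).
With y = sum_k a_k x^k, matching x^k gives (k+1)k a_{k+1} + (k+1) a_{k+1} - k a_k + n a_k = 0, i.e. (k+1)^2 a_{k+1} = (k - n) a_k = (k - 6) a_k. The right side vanishes at k = 6, so the series terminates at degree 6.
Standard normalization L_n(0) = 1 gives a_0 = 1. Work upward with a_{k+1} = (k - 6) a_k / (k+1)^2:
  a_1 = (0 - 6)(1) / 1^2 = -6/1 = -6
  a_2 = (1 - 6)(-6) / 2^2 = 30/4 = 15/2
  a_3 = (2 - 6)(15/2) / 3^2 = -30/9 = -10/3
  a_4 = (3 - 6)(-10/3) / 4^2 = 10/16 = 5/8
  a_5 = (4 - 6)(5/8) / 5^2 = (-5/4)/25 = -1/20
  a_6 = (5 - 6)(-1/20) / 6^2 = (1/20)/36 = 1/720
Hence L_6(x) = x^6/720 - x^5/20 + 5 x^4/8 - 10 x^3/3 + 15 x^2/2 - 6 x + 1.

L_6(x); series = x^6/720 - x^5/20 + 5 x^4/8 - 10 x^3/3 + 15 x^2/2 - 6 x + 1


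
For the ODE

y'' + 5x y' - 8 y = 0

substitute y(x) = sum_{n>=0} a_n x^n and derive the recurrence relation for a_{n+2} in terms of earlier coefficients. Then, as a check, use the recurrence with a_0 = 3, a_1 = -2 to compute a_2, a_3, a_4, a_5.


Substitute y = sum_n a_n x^n.
y''(x) has coefficient (n+2)(n+1) a_{n+2} at x^n;
5 x y'(x) has coefficient 5 n a_n at x^n (shift);
-8 y(x) has coefficient -8 a_n at x^n.
Matching x^n: (n+2)(n+1) a_{n+2} + (5n - 8) a_n = 0.
Thus a_{n+2} = (-5n + 8) / ((n+1)(n+2)) * a_n.

Check with a_0 = 3, a_1 = -2 (apply the recurrence for n = 0, 1, 2, 3): a_0 = 3, a_1 = -2, a_2 = 12, a_3 = -1, a_4 = -2, a_5 = 7/20.

a_(n+2) = (-5n + 8) / ((n+1)(n+2)) * a_n; check: a_0 = 3, a_1 = -2, a_2 = 12, a_3 = -1, a_4 = -2, a_5 = 7/20


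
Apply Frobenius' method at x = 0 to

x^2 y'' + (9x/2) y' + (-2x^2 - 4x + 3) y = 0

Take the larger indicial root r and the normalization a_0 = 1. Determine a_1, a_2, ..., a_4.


Write in Frobenius form y'' + (p(x)/x) y' + (q(x)/x^2) y = 0:
  p(x) = 9/2,  q(x) = -2x^2 - 4x + 3.
Indicial equation: r(r-1) + (9/2) r + (3) = 0 -> roots r_1 = -3/2, r_2 = -2.
Take r = r_1 = -3/2. Let y(x) = x^r sum_{n>=0} a_n x^n with a_0 = 1.
Substitute y = x^r sum a_n x^n and match x^{r+n}. The recurrence is
  D(n) a_n - 4 a_{n-1} - 2 a_{n-2} = 0,  where D(n) = (r+n)(r+n-1) + (9/2)(r+n) + (3).
  a_n = [4 a_{n-1} + 2 a_{n-2}] / D(n).
Since the indicial polynomial factors as (r - r_1)(r - r_2), D(n) = (r_1 + n - r_1)(r_1 + n - r_2) = n(n + 1/2).
Evaluating step by step (a_0 = 1):
  n = 1: D(1) = 1(1 + 1/2) = 3/2; numerator = 4(1) = 4; a_1 = (4)/(3/2) = 8/3
  n = 2: D(2) = 2(2 + 1/2) = 5; numerator = 4(8/3) + 2(1) = 38/3; a_2 = (38/3)/(5) = 38/15
  n = 3: D(3) = 3(3 + 1/2) = 21/2; numerator = 4(38/15) + 2(8/3) = 232/15; a_3 = (232/15)/(21/2) = 464/315
  n = 4: D(4) = 4(4 + 1/2) = 18; numerator = 4(464/315) + 2(38/15) = 3452/315; a_4 = (3452/315)/(18) = 1726/2835

r = -3/2; a_0 = 1; a_1 = 8/3; a_2 = 38/15; a_3 = 464/315; a_4 = 1726/2835


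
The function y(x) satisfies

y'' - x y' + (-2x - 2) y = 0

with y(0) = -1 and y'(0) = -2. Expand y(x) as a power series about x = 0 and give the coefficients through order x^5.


Ansatz: y(x) = sum_{n>=0} a_n x^n, so y'(x) = sum_{n>=1} n a_n x^(n-1) and y''(x) = sum_{n>=2} n(n-1) a_n x^(n-2).
Substitute into P(x) y'' + Q(x) y' + R(x) y = 0 with P(x) = 1, Q(x) = -x, R(x) = -2x - 2, and match powers of x.
Initial conditions: a_0 = -1, a_1 = -2.
Setting the coefficient of each power of x to zero and solving order by order (substituting the coefficients already found):
  x^0: 2 a_2 - 2 a_0 = 0  ->  2 a_2 = 2 a_0 = -2  ->  a_2 = -1
  x^1: 6 a_3 - 3 a_1 - 2 a_0 = 0  ->  6 a_3 = 3 a_1 + 2 a_0 = -8  ->  a_3 = -4/3
  x^2: 12 a_4 - 4 a_2 - 2 a_1 = 0  ->  12 a_4 = 4 a_2 + 2 a_1 = -8  ->  a_4 = -2/3
  x^3: 20 a_5 - 5 a_3 - 2 a_2 = 0  ->  20 a_5 = 5 a_3 + 2 a_2 = -26/3  ->  a_5 = -13/30
Truncated series: y(x) = -1 - 2 x - x^2 - (4/3) x^3 - (2/3) x^4 - (13/30) x^5 + O(x^6).

a_0 = -1; a_1 = -2; a_2 = -1; a_3 = -4/3; a_4 = -2/3; a_5 = -13/30


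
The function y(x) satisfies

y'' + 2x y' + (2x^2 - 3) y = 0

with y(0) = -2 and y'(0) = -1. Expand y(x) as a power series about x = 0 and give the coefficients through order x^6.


Ansatz: y(x) = sum_{n>=0} a_n x^n, so y'(x) = sum_{n>=1} n a_n x^(n-1) and y''(x) = sum_{n>=2} n(n-1) a_n x^(n-2).
Substitute into P(x) y'' + Q(x) y' + R(x) y = 0 with P(x) = 1, Q(x) = 2x, R(x) = 2x^2 - 3, and match powers of x.
Initial conditions: a_0 = -2, a_1 = -1.
Setting the coefficient of each power of x to zero and solving order by order (substituting the coefficients already found):
  x^0: 2 a_2 - 3 a_0 = 0  ->  2 a_2 = 3 a_0 = -6  ->  a_2 = -3
  x^1: 6 a_3 - a_1 = 0  ->  6 a_3 = a_1 = -1  ->  a_3 = -1/6
  x^2: 12 a_4 + a_2 + 2 a_0 = 0  ->  12 a_4 = -a_2 - 2 a_0 = 7  ->  a_4 = 7/12
  x^3: 20 a_5 + 3 a_3 + 2 a_1 = 0  ->  20 a_5 = -3 a_3 - 2 a_1 = 5/2  ->  a_5 = 1/8
  x^4: 30 a_6 + 5 a_4 + 2 a_2 = 0  ->  30 a_6 = -5 a_4 - 2 a_2 = 37/12  ->  a_6 = 37/360
Truncated series: y(x) = -2 - x - 3 x^2 - (1/6) x^3 + (7/12) x^4 + (1/8) x^5 + (37/360) x^6 + O(x^7).

a_0 = -2; a_1 = -1; a_2 = -3; a_3 = -1/6; a_4 = 7/12; a_5 = 1/8; a_6 = 37/360


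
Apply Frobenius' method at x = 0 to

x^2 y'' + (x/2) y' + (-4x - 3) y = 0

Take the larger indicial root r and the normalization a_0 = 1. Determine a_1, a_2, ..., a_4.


Write in Frobenius form y'' + (p(x)/x) y' + (q(x)/x^2) y = 0:
  p(x) = 1/2,  q(x) = -4x - 3.
Indicial equation: r(r-1) + (1/2) r + (-3) = 0 -> roots r_1 = 2, r_2 = -3/2.
Take r = r_1 = 2. Let y(x) = x^r sum_{n>=0} a_n x^n with a_0 = 1.
Substitute y = x^r sum a_n x^n and match x^{r+n}. The recurrence is
  D(n) a_n - 4 a_{n-1} = 0,  where D(n) = (r+n)(r+n-1) + (1/2)(r+n) + (-3).
  a_n = 4 / D(n) * a_{n-1}.
Since the indicial polynomial factors as (r - r_1)(r - r_2), D(n) = (r_1 + n - r_1)(r_1 + n - r_2) = n(n + 7/2).
Evaluating step by step (a_0 = 1):
  n = 1: D(1) = 1(1 + 7/2) = 9/2; numerator = 4(1) = 4; a_1 = (4)/(9/2) = 8/9
  n = 2: D(2) = 2(2 + 7/2) = 11; numerator = 4(8/9) = 32/9; a_2 = (32/9)/(11) = 32/99
  n = 3: D(3) = 3(3 + 7/2) = 39/2; numerator = 4(32/99) = 128/99; a_3 = (128/99)/(39/2) = 256/3861
  n = 4: D(4) = 4(4 + 7/2) = 30; numerator = 4(256/3861) = 1024/3861; a_4 = (1024/3861)/(30) = 512/57915

r = 2; a_0 = 1; a_1 = 8/9; a_2 = 32/99; a_3 = 256/3861; a_4 = 512/57915
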